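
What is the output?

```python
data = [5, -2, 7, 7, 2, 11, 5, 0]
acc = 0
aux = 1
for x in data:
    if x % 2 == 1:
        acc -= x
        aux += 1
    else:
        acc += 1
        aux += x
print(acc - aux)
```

-38

x=5: odd, acc = 0-5 = -5; aux=2
x=-2: not odd, acc = (-5)+1 = -4; aux=0
x=7: odd, acc = (-4)-7 = -11; aux=1
x=7: odd, acc = (-11)-7 = -18; aux=2
x=2: not odd, acc = (-18)+1 = -17; aux=4
x=11: odd, acc = (-17)-11 = -28; aux=5
x=5: odd, acc = (-28)-5 = -33; aux=6
x=0: not odd, acc = (-33)+1 = -32; aux=6
acc-aux = (-32)-6 = -38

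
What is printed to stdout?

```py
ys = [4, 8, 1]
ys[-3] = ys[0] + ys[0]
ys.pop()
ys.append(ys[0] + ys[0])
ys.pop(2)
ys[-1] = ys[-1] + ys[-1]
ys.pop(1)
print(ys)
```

ys[-3] = ys[0]+ys[0] = 4+4 = 8 → [8, 8, 1]
pop() removes 1 → [8, 8]
append ys[0]+ys[0] = 8+8 = 16 → [8, 8, 16]
pop(2) removes 16 → [8, 8]
ys[-1] = ys[-1]+ys[-1] = 8+8 = 16 → [8, 16]
pop(1) removes 16 → [8]

[8]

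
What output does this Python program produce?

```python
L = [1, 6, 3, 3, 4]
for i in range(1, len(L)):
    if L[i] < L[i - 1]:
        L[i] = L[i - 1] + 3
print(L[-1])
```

i=1: 6>=1, unchanged → [1, 6, 3, 3, 4]
i=2: 3<6, L[2] = 6+3 = 9 → [1, 6, 9, 3, 4]
i=3: 3<9, L[3] = 9+3 = 12 → [1, 6, 9, 12, 4]
i=4: 4<12, L[4] = 12+3 = 15 → [1, 6, 9, 12, 15]

15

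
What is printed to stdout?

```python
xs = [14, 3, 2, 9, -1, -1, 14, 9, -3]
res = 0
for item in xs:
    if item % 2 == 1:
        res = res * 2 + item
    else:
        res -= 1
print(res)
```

143

item=14: not odd, res = 0-1 = -1
item=3: odd, res = (-1)*2+3 = 1
item=2: not odd, res = 1-1 = 0
item=9: odd, res = 0*2+9 = 9
item=-1: odd, res = 9*2+(-1) = 17
item=-1: odd, res = 17*2+(-1) = 33
item=14: not odd, res = 33-1 = 32
item=9: odd, res = 32*2+9 = 73
item=-3: odd, res = 73*2+(-3) = 143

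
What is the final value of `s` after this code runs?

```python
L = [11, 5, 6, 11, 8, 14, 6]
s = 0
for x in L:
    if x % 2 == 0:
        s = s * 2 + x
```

x=11: not even
x=5: not even
x=6: even, s = 0*2+6 = 6
x=11: not even
x=8: even, s = 6*2+8 = 20
x=14: even, s = 20*2+14 = 54
x=6: even, s = 54*2+6 = 114

114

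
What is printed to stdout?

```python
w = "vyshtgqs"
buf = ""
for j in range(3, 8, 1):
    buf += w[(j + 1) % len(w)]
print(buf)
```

tgqsv

j=3: add w[4]='t' → 't'
j=4: add w[5]='g' → 'tg'
j=5: add w[6]='q' → 'tgq'
j=6: add w[7]='s' → 'tgqs'
j=7: add w[0]='v' → 'tgqsv'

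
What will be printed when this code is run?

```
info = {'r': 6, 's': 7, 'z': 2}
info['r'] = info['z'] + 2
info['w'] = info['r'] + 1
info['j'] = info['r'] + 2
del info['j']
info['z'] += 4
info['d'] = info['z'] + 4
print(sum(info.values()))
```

32

info['r'] = info['z']+2 = 4 → {'r': 4, 's': 7, 'z': 2}
info['w'] = info['r']+1 = 5 → {'r': 4, 's': 7, 'z': 2, 'w': 5}
info['j'] = info['r']+2 = 6 → {'r': 4, 's': 7, 'z': 2, 'w': 5, 'j': 6}
del 'j' → {'r': 4, 's': 7, 'z': 2, 'w': 5}
info['z'] = 2+4 = 6 → {'r': 4, 's': 7, 'z': 6, 'w': 5}
info['d'] = info['z']+4 = 10 → {'r': 4, 's': 7, 'z': 6, 'w': 5, 'd': 10}
sum of values = 32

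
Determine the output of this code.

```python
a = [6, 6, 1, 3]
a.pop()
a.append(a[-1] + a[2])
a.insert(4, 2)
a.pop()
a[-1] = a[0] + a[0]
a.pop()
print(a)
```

[6, 6, 1]

pop() removes 3 → [6, 6, 1]
append a[-1]+a[2] = 1+1 = 2 → [6, 6, 1, 2]
insert 2 at 4 → [6, 6, 1, 2, 2]
pop() removes 2 → [6, 6, 1, 2]
a[-1] = a[0]+a[0] = 6+6 = 12 → [6, 6, 1, 12]
pop() removes 12 → [6, 6, 1]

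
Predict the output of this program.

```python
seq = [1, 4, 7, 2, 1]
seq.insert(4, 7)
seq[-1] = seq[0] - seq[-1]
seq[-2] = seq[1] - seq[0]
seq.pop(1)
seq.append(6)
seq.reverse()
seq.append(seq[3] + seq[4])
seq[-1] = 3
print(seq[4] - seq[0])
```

insert 7 at 4 → [1, 4, 7, 2, 7, 1]
seq[-1] = seq[0]-seq[-1] = 1-1 = 0 → [1, 4, 7, 2, 7, 0]
seq[-2] = seq[1]-seq[0] = 4-1 = 3 → [1, 4, 7, 2, 3, 0]
pop(1) removes 4 → [1, 7, 2, 3, 0]
append 6 → [1, 7, 2, 3, 0, 6]
reverse → [6, 0, 3, 2, 7, 1]
append seq[3]+seq[4] = 2+7 = 9 → [6, 0, 3, 2, 7, 1, 9]
seq[-1] = 3 → [6, 0, 3, 2, 7, 1, 3]
seq[4]-seq[0] = 7-6 = 1

1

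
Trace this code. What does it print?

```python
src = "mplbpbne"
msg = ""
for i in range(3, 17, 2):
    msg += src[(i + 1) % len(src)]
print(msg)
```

pnmlpnm

i=3: add src[4]='p' → 'p'
i=5: add src[6]='n' → 'pn'
i=7: add src[0]='m' → 'pnm'
i=9: add src[2]='l' → 'pnml'
i=11: add src[4]='p' → 'pnmlp'
i=13: add src[6]='n' → 'pnmlpn'
i=15: add src[0]='m' → 'pnmlpnm'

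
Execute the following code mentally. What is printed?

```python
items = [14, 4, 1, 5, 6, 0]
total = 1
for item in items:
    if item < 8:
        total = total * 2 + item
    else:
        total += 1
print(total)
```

168

item=14: not <8, total = 1+1 = 2
item=4: <8, total = 2*2+4 = 8
item=1: <8, total = 8*2+1 = 17
item=5: <8, total = 17*2+5 = 39
item=6: <8, total = 39*2+6 = 84
item=0: <8, total = 84*2+0 = 168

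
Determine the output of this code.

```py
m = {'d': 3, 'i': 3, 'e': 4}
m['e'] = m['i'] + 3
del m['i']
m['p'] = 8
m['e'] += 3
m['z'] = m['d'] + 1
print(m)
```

m['e'] = m['i']+3 = 6 → {'d': 3, 'i': 3, 'e': 6}
del 'i' → {'d': 3, 'e': 6}
m['p'] = 8 → {'d': 3, 'e': 6, 'p': 8}
m['e'] = 6+3 = 9 → {'d': 3, 'e': 9, 'p': 8}
m['z'] = m['d']+1 = 4 → {'d': 3, 'e': 9, 'p': 8, 'z': 4}

{'d': 3, 'e': 9, 'p': 8, 'z': 4}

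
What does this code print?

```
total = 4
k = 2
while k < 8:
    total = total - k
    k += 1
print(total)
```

k=2: total = 4-2 = 2
k=3: total = 2-3 = -1
k=4: total = (-1)-4 = -5
k=5: total = (-5)-5 = -10
k=6: total = (-10)-6 = -16
k=7: total = (-16)-7 = -23

-23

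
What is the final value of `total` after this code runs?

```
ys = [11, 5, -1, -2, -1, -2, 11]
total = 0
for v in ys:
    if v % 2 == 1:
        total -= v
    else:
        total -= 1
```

-27

v=11: odd, total = 0-11 = -11
v=5: odd, total = (-11)-5 = -16
v=-1: odd, total = (-16)-(-1) = -15
v=-2: not odd, total = (-15)-1 = -16
v=-1: odd, total = (-16)-(-1) = -15
v=-2: not odd, total = (-15)-1 = -16
v=11: odd, total = (-16)-11 = -27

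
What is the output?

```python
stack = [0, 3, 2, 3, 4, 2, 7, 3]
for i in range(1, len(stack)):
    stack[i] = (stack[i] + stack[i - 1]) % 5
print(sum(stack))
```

17

i=1: stack[1] = (3+0)%5 = 3 → [0, 3, 2, 3, 4, 2, 7, 3]
i=2: stack[2] = (2+3)%5 = 0 → [0, 3, 0, 3, 4, 2, 7, 3]
i=3: stack[3] = (3+0)%5 = 3 → [0, 3, 0, 3, 4, 2, 7, 3]
i=4: stack[4] = (4+3)%5 = 2 → [0, 3, 0, 3, 2, 2, 7, 3]
i=5: stack[5] = (2+2)%5 = 4 → [0, 3, 0, 3, 2, 4, 7, 3]
i=6: stack[6] = (7+4)%5 = 1 → [0, 3, 0, 3, 2, 4, 1, 3]
i=7: stack[7] = (3+1)%5 = 4 → [0, 3, 0, 3, 2, 4, 1, 4]
sum = 17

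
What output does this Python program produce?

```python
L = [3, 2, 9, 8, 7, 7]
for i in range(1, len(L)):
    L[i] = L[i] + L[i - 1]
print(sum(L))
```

109

i=1: L[1] = 2+3 = 5 → [3, 5, 9, 8, 7, 7]
i=2: L[2] = 9+5 = 14 → [3, 5, 14, 8, 7, 7]
i=3: L[3] = 8+14 = 22 → [3, 5, 14, 22, 7, 7]
i=4: L[4] = 7+22 = 29 → [3, 5, 14, 22, 29, 7]
i=5: L[5] = 7+29 = 36 → [3, 5, 14, 22, 29, 36]
sum = 109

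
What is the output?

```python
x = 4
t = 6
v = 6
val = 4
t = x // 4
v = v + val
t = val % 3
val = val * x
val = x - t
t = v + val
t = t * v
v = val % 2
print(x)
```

t = 4//4 = 1
v = 6+4 = 10
t = 4%3 = 1
val = 4*4 = 16
val = 4-1 = 3
t = 10+3 = 13
t = 13*10 = 130
v = 3%2 = 1

4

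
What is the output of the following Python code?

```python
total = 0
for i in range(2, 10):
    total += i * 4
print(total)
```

176

i=2: total = 0+2*4 = 8
i=3: total = 8+3*4 = 20
i=4: total = 20+4*4 = 36
i=5: total = 36+5*4 = 56
i=6: total = 56+6*4 = 80
i=7: total = 80+7*4 = 108
i=8: total = 108+8*4 = 140
i=9: total = 140+9*4 = 176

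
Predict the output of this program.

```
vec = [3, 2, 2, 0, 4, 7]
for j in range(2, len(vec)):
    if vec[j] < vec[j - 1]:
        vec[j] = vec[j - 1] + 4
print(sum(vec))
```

j=2: 2>=2, unchanged → [3, 2, 2, 0, 4, 7]
j=3: 0<2, vec[3] = 2+4 = 6 → [3, 2, 2, 6, 4, 7]
j=4: 4<6, vec[4] = 6+4 = 10 → [3, 2, 2, 6, 10, 7]
j=5: 7<10, vec[5] = 10+4 = 14 → [3, 2, 2, 6, 10, 14]
sum = 37

37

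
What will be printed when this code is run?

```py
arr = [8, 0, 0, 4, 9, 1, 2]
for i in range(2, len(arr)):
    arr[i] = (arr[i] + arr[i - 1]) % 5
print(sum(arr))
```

i=2: arr[2] = (0+0)%5 = 0 → [8, 0, 0, 4, 9, 1, 2]
i=3: arr[3] = (4+0)%5 = 4 → [8, 0, 0, 4, 9, 1, 2]
i=4: arr[4] = (9+4)%5 = 3 → [8, 0, 0, 4, 3, 1, 2]
i=5: arr[5] = (1+3)%5 = 4 → [8, 0, 0, 4, 3, 4, 2]
i=6: arr[6] = (2+4)%5 = 1 → [8, 0, 0, 4, 3, 4, 1]
sum = 20

20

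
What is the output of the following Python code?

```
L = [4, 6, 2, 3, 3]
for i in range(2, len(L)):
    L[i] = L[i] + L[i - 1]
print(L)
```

i=2: L[2] = 2+6 = 8 → [4, 6, 8, 3, 3]
i=3: L[3] = 3+8 = 11 → [4, 6, 8, 11, 3]
i=4: L[4] = 3+11 = 14 → [4, 6, 8, 11, 14]

[4, 6, 8, 11, 14]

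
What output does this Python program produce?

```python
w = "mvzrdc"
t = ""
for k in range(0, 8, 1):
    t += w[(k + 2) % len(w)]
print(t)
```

k=0: add w[2]='z' → 'z'
k=1: add w[3]='r' → 'zr'
k=2: add w[4]='d' → 'zrd'
k=3: add w[5]='c' → 'zrdc'
k=4: add w[0]='m' → 'zrdcm'
k=5: add w[1]='v' → 'zrdcmv'
k=6: add w[2]='z' → 'zrdcmvz'
k=7: add w[3]='r' → 'zrdcmvzr'

zrdcmvzr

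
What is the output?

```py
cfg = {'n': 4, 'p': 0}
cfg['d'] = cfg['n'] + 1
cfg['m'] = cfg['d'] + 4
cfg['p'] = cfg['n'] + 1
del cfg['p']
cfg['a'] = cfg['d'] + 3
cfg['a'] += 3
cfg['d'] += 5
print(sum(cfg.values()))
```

cfg['d'] = cfg['n']+1 = 5 → {'n': 4, 'p': 0, 'd': 5}
cfg['m'] = cfg['d']+4 = 9 → {'n': 4, 'p': 0, 'd': 5, 'm': 9}
cfg['p'] = cfg['n']+1 = 5 → {'n': 4, 'p': 5, 'd': 5, 'm': 9}
del 'p' → {'n': 4, 'd': 5, 'm': 9}
cfg['a'] = cfg['d']+3 = 8 → {'n': 4, 'd': 5, 'm': 9, 'a': 8}
cfg['a'] = 8+3 = 11 → {'n': 4, 'd': 5, 'm': 9, 'a': 11}
cfg['d'] = 5+5 = 10 → {'n': 4, 'd': 10, 'm': 9, 'a': 11}
sum of values = 34

34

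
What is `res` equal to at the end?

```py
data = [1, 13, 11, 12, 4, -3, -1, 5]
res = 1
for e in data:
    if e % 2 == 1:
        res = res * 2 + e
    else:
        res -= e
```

e=1: odd, res = 1*2+1 = 3
e=13: odd, res = 3*2+13 = 19
e=11: odd, res = 19*2+11 = 49
e=12: not odd, res = 49-12 = 37
e=4: not odd, res = 37-4 = 33
e=-3: odd, res = 33*2+(-3) = 63
e=-1: odd, res = 63*2+(-1) = 125
e=5: odd, res = 125*2+5 = 255

255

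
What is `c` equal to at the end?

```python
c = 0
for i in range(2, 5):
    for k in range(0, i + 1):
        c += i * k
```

64

i=2,k=0: c = 0+0 = 0
i=2,k=1: c = 0+2 = 2
i=2,k=2: c = 2+4 = 6
i=3,k=0: c = 6+0 = 6
i=3,k=1: c = 6+3 = 9
i=3,k=2: c = 9+6 = 15
i=3,k=3: c = 15+9 = 24
i=4,k=0: c = 24+0 = 24
i=4,k=1: c = 24+4 = 28
i=4,k=2: c = 28+8 = 36
i=4,k=3: c = 36+12 = 48
i=4,k=4: c = 48+16 = 64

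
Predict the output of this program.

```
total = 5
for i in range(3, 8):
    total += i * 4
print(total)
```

105

i=3: total = 5+3*4 = 17
i=4: total = 17+4*4 = 33
i=5: total = 33+5*4 = 53
i=6: total = 53+6*4 = 77
i=7: total = 77+7*4 = 105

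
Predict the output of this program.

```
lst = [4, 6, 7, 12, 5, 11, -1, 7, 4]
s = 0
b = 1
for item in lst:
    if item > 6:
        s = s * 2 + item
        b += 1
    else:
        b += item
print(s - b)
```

item=4: not >6; b=5
item=6: not >6; b=11
item=7: >6, s = 0*2+7 = 7; b=12
item=12: >6, s = 7*2+12 = 26; b=13
item=5: not >6; b=18
item=11: >6, s = 26*2+11 = 63; b=19
item=-1: not >6; b=18
item=7: >6, s = 63*2+7 = 133; b=19
item=4: not >6; b=23
s-b = 133-23 = 110

110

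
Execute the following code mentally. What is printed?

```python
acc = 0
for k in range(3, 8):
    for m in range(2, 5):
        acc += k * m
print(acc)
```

k=3,m=2: acc = 0+6 = 6
k=3,m=3: acc = 6+9 = 15
k=3,m=4: acc = 15+12 = 27
k=4,m=2: acc = 27+8 = 35
k=4,m=3: acc = 35+12 = 47
k=4,m=4: acc = 47+16 = 63
k=5,m=2: acc = 63+10 = 73
k=5,m=3: acc = 73+15 = 88
k=5,m=4: acc = 88+20 = 108
k=6,m=2: acc = 108+12 = 120
k=6,m=3: acc = 120+18 = 138
k=6,m=4: acc = 138+24 = 162
k=7,m=2: acc = 162+14 = 176
k=7,m=3: acc = 176+21 = 197
k=7,m=4: acc = 197+28 = 225

225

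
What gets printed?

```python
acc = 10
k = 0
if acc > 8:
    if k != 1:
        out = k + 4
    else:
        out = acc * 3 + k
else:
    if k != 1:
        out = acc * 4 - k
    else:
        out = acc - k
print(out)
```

acc=10, k=0
acc > 8 is True; k != 1 is True
→ out = k + 4 = 4

4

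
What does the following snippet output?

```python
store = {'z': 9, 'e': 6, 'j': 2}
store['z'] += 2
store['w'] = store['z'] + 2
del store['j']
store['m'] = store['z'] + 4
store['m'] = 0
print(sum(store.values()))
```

30

store['z'] = 9+2 = 11 → {'z': 11, 'e': 6, 'j': 2}
store['w'] = store['z']+2 = 13 → {'z': 11, 'e': 6, 'j': 2, 'w': 13}
del 'j' → {'z': 11, 'e': 6, 'w': 13}
store['m'] = store['z']+4 = 15 → {'z': 11, 'e': 6, 'w': 13, 'm': 15}
store['m'] = 0 → {'z': 11, 'e': 6, 'w': 13, 'm': 0}
sum of values = 30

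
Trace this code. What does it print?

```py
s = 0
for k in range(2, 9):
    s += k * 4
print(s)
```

140

k=2: s = 0+2*4 = 8
k=3: s = 8+3*4 = 20
k=4: s = 20+4*4 = 36
k=5: s = 36+5*4 = 56
k=6: s = 56+6*4 = 80
k=7: s = 80+7*4 = 108
k=8: s = 108+8*4 = 140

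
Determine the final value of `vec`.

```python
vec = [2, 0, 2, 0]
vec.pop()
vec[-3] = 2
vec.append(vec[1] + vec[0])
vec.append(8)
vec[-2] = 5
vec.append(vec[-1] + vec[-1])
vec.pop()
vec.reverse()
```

[8, 5, 2, 0, 2]

pop() removes 0 → [2, 0, 2]
vec[-3] = 2 → [2, 0, 2]
append vec[1]+vec[0] = 0+2 = 2 → [2, 0, 2, 2]
append 8 → [2, 0, 2, 2, 8]
vec[-2] = 5 → [2, 0, 2, 5, 8]
append vec[-1]+vec[-1] = 8+8 = 16 → [2, 0, 2, 5, 8, 16]
pop() removes 16 → [2, 0, 2, 5, 8]
reverse → [8, 5, 2, 0, 2]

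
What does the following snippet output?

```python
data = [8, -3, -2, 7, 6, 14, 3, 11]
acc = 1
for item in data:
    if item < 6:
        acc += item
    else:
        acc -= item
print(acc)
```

item=8: not <6, acc = 1-8 = -7
item=-3: <6, acc = (-7)+(-3) = -10
item=-2: <6, acc = (-10)+(-2) = -12
item=7: not <6, acc = (-12)-7 = -19
item=6: not <6, acc = (-19)-6 = -25
item=14: not <6, acc = (-25)-14 = -39
item=3: <6, acc = (-39)+3 = -36
item=11: not <6, acc = (-36)-11 = -47

-47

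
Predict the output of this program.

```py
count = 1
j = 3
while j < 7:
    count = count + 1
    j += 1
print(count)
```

5

j=3: count = 1+1 = 2
j=4: count = 2+1 = 3
j=5: count = 3+1 = 4
j=6: count = 4+1 = 5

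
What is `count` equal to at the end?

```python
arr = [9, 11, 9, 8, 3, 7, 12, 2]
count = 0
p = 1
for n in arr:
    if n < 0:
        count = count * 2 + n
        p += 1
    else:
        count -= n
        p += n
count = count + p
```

n=9: not <0, count = 0-9 = -9; p=10
n=11: not <0, count = (-9)-11 = -20; p=21
n=9: not <0, count = (-20)-9 = -29; p=30
n=8: not <0, count = (-29)-8 = -37; p=38
n=3: not <0, count = (-37)-3 = -40; p=41
n=7: not <0, count = (-40)-7 = -47; p=48
n=12: not <0, count = (-47)-12 = -59; p=60
n=2: not <0, count = (-59)-2 = -61; p=62
count+p = (-61)+62 = 1

1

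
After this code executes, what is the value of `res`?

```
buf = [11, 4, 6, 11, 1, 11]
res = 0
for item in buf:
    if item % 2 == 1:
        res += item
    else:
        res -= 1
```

item=11: odd, res = 0+11 = 11
item=4: not odd, res = 11-1 = 10
item=6: not odd, res = 10-1 = 9
item=11: odd, res = 9+11 = 20
item=1: odd, res = 20+1 = 21
item=11: odd, res = 21+11 = 32

32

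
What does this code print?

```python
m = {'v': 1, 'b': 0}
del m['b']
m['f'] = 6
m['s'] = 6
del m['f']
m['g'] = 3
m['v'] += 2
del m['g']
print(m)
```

del 'b' → {'v': 1}
m['f'] = 6 → {'v': 1, 'f': 6}
m['s'] = 6 → {'v': 1, 'f': 6, 's': 6}
del 'f' → {'v': 1, 's': 6}
m['g'] = 3 → {'v': 1, 's': 6, 'g': 3}
m['v'] = 1+2 = 3 → {'v': 3, 's': 6, 'g': 3}
del 'g' → {'v': 3, 's': 6}

{'v': 3, 's': 6}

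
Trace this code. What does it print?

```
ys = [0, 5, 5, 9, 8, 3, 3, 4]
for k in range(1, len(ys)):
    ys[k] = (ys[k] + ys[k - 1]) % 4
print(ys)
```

[0, 1, 2, 3, 3, 2, 1, 1]

k=1: ys[1] = (5+0)%4 = 1 → [0, 1, 5, 9, 8, 3, 3, 4]
k=2: ys[2] = (5+1)%4 = 2 → [0, 1, 2, 9, 8, 3, 3, 4]
k=3: ys[3] = (9+2)%4 = 3 → [0, 1, 2, 3, 8, 3, 3, 4]
k=4: ys[4] = (8+3)%4 = 3 → [0, 1, 2, 3, 3, 3, 3, 4]
k=5: ys[5] = (3+3)%4 = 2 → [0, 1, 2, 3, 3, 2, 3, 4]
k=6: ys[6] = (3+2)%4 = 1 → [0, 1, 2, 3, 3, 2, 1, 4]
k=7: ys[7] = (4+1)%4 = 1 → [0, 1, 2, 3, 3, 2, 1, 1]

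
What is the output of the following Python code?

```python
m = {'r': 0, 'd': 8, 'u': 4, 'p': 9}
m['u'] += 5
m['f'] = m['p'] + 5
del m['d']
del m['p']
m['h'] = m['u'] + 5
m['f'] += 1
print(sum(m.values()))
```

m['u'] = 4+5 = 9 → {'r': 0, 'd': 8, 'u': 9, 'p': 9}
m['f'] = m['p']+5 = 14 → {'r': 0, 'd': 8, 'u': 9, 'p': 9, 'f': 14}
del 'd' → {'r': 0, 'u': 9, 'p': 9, 'f': 14}
del 'p' → {'r': 0, 'u': 9, 'f': 14}
m['h'] = m['u']+5 = 14 → {'r': 0, 'u': 9, 'f': 14, 'h': 14}
m['f'] = 14+1 = 15 → {'r': 0, 'u': 9, 'f': 15, 'h': 14}
sum of values = 38

38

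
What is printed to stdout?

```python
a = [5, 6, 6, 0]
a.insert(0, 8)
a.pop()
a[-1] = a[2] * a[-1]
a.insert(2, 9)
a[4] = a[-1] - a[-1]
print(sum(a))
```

28

insert 8 at 0 → [8, 5, 6, 6, 0]
pop() removes 0 → [8, 5, 6, 6]
a[-1] = a[2]*a[-1] = 6*6 = 36 → [8, 5, 6, 36]
insert 9 at 2 → [8, 5, 9, 6, 36]
a[4] = a[-1]-a[-1] = 36-36 = 0 → [8, 5, 9, 6, 0]
sum = 28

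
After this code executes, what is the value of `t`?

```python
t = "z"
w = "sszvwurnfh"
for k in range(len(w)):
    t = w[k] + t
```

'hfnruwvzssz'

k=0: prepend 's' → 'sz'
k=1: prepend 's' → 'ssz'
k=2: prepend 'z' → 'zssz'
k=3: prepend 'v' → 'vzssz'
k=4: prepend 'w' → 'wvzssz'
k=5: prepend 'u' → 'uwvzssz'
k=6: prepend 'r' → 'ruwvzssz'
k=7: prepend 'n' → 'nruwvzssz'
k=8: prepend 'f' → 'fnruwvzssz'
k=9: prepend 'h' → 'hfnruwvzssz'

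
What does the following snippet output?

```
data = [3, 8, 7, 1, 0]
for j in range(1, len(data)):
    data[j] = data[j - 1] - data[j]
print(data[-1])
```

j=1: data[1] = 3-8 = -5 → [3, -5, 7, 1, 0]
j=2: data[2] = (-5)-7 = -12 → [3, -5, -12, 1, 0]
j=3: data[3] = (-12)-1 = -13 → [3, -5, -12, -13, 0]
j=4: data[4] = (-13)-0 = -13 → [3, -5, -12, -13, -13]

-13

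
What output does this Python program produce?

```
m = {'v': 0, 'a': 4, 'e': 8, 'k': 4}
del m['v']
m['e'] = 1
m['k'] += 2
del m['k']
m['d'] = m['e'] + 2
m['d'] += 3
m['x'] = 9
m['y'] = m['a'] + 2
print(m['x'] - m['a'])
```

5

del 'v' → {'a': 4, 'e': 8, 'k': 4}
m['e'] = 1 → {'a': 4, 'e': 1, 'k': 4}
m['k'] = 4+2 = 6 → {'a': 4, 'e': 1, 'k': 6}
del 'k' → {'a': 4, 'e': 1}
m['d'] = m['e']+2 = 3 → {'a': 4, 'e': 1, 'd': 3}
m['d'] = 3+3 = 6 → {'a': 4, 'e': 1, 'd': 6}
m['x'] = 9 → {'a': 4, 'e': 1, 'd': 6, 'x': 9}
m['y'] = m['a']+2 = 6 → {'a': 4, 'e': 1, 'd': 6, 'x': 9, 'y': 6}
m['x']-m['a'] = 9-4 = 5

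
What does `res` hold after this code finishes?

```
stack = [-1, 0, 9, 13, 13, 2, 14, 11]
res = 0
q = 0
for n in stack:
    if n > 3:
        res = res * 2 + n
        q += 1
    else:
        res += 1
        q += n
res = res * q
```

2442

n=-1: not >3, res = 0+1 = 1; q=-1
n=0: not >3, res = 1+1 = 2; q=-1
n=9: >3, res = 2*2+9 = 13; q=0
n=13: >3, res = 13*2+13 = 39; q=1
n=13: >3, res = 39*2+13 = 91; q=2
n=2: not >3, res = 91+1 = 92; q=4
n=14: >3, res = 92*2+14 = 198; q=5
n=11: >3, res = 198*2+11 = 407; q=6
res*q = 407*6 = 2442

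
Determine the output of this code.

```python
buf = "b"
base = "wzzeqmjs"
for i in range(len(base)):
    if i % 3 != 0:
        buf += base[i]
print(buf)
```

i=0: skip
i=1: add 'z' → 'bz'
i=2: add 'z' → 'bzz'
i=3: skip
i=4: add 'q' → 'bzzq'
i=5: add 'm' → 'bzzqm'
i=6: skip
i=7: add 's' → 'bzzqms'

bzzqms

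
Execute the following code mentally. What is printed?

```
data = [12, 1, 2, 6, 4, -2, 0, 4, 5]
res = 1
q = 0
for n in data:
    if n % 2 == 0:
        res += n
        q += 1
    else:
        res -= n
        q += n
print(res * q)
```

n=12: even, res = 1+12 = 13; q=1
n=1: not even, res = 13-1 = 12; q=2
n=2: even, res = 12+2 = 14; q=3
n=6: even, res = 14+6 = 20; q=4
n=4: even, res = 20+4 = 24; q=5
n=-2: even, res = 24+(-2) = 22; q=6
n=0: even, res = 22+0 = 22; q=7
n=4: even, res = 22+4 = 26; q=8
n=5: not even, res = 26-5 = 21; q=13
res*q = 21*13 = 273

273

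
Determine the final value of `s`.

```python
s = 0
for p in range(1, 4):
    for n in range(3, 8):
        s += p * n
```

150

p=1,n=3: s = 0+3 = 3
p=1,n=4: s = 3+4 = 7
p=1,n=5: s = 7+5 = 12
p=1,n=6: s = 12+6 = 18
p=1,n=7: s = 18+7 = 25
p=2,n=3: s = 25+6 = 31
p=2,n=4: s = 31+8 = 39
p=2,n=5: s = 39+10 = 49
p=2,n=6: s = 49+12 = 61
p=2,n=7: s = 61+14 = 75
p=3,n=3: s = 75+9 = 84
p=3,n=4: s = 84+12 = 96
p=3,n=5: s = 96+15 = 111
p=3,n=6: s = 111+18 = 129
p=3,n=7: s = 129+21 = 150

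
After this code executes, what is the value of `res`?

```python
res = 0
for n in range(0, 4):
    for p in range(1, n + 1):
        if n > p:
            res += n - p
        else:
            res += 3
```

n=1,p=1: not 1>1, res = 0+3 = 3
n=2,p=1: 2>1, res = 3+1 = 4
n=2,p=2: not 2>2, res = 4+3 = 7
n=3,p=1: 3>1, res = 7+2 = 9
n=3,p=2: 3>2, res = 9+1 = 10
n=3,p=3: not 3>3, res = 10+3 = 13

13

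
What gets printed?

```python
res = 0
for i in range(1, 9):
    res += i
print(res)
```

i=1: res = 0+1 = 1
i=2: res = 1+2 = 3
i=3: res = 3+3 = 6
i=4: res = 6+4 = 10
i=5: res = 10+5 = 15
i=6: res = 15+6 = 21
i=7: res = 21+7 = 28
i=8: res = 28+8 = 36

36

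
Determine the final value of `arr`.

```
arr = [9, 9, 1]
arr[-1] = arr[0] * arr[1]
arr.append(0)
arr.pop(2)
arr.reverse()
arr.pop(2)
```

arr[-1] = arr[0]*arr[1] = 9*9 = 81 → [9, 9, 81]
append 0 → [9, 9, 81, 0]
pop(2) removes 81 → [9, 9, 0]
reverse → [0, 9, 9]
pop(2) removes 9 → [0, 9]

[0, 9]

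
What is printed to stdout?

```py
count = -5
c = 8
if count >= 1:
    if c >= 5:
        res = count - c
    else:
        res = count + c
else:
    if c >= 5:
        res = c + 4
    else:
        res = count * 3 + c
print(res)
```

count=-5, c=8
count >= 1 is False; c >= 5 is True
→ res = c + 4 = 12

12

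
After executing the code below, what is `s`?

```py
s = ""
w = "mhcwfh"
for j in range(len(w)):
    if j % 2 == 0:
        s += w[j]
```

'mcf'

j=0: add 'm' → 'm'
j=1: skip
j=2: add 'c' → 'mc'
j=3: skip
j=4: add 'f' → 'mcf'
j=5: skip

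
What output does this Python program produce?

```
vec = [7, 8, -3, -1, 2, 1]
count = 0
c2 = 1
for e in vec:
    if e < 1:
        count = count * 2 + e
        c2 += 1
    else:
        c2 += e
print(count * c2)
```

-147

e=7: not <1; c2=8
e=8: not <1; c2=16
e=-3: <1, count = 0*2+(-3) = -3; c2=17
e=-1: <1, count = (-3)*2+(-1) = -7; c2=18
e=2: not <1; c2=20
e=1: not <1; c2=21
count*c2 = (-7)*21 = -147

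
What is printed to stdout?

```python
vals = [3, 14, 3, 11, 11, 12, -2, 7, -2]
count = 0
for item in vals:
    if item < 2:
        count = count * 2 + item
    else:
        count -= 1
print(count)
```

item=3: not <2, count = 0-1 = -1
item=14: not <2, count = (-1)-1 = -2
item=3: not <2, count = (-2)-1 = -3
item=11: not <2, count = (-3)-1 = -4
item=11: not <2, count = (-4)-1 = -5
item=12: not <2, count = (-5)-1 = -6
item=-2: <2, count = (-6)*2+(-2) = -14
item=7: not <2, count = (-14)-1 = -15
item=-2: <2, count = (-15)*2+(-2) = -32

-32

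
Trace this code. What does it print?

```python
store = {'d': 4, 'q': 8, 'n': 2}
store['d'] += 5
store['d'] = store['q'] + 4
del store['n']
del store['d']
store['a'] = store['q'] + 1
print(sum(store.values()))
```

store['d'] = 4+5 = 9 → {'d': 9, 'q': 8, 'n': 2}
store['d'] = store['q']+4 = 12 → {'d': 12, 'q': 8, 'n': 2}
del 'n' → {'d': 12, 'q': 8}
del 'd' → {'q': 8}
store['a'] = store['q']+1 = 9 → {'q': 8, 'a': 9}
sum of values = 17

17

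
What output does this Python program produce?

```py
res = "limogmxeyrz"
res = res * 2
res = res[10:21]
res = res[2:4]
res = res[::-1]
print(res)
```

mi

repeat ×2 → 'limogmxeyrzlimogmxeyrz'
slice [10:21] → 'zlimogmxeyr'
slice [2:4] → 'im'
reverse → 'mi'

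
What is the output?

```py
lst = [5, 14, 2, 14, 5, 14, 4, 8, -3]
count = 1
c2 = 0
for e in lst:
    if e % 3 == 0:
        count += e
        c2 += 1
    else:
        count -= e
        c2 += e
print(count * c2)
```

-4556

e=5: not %3==0, count = 1-5 = -4; c2=5
e=14: not %3==0, count = (-4)-14 = -18; c2=19
e=2: not %3==0, count = (-18)-2 = -20; c2=21
e=14: not %3==0, count = (-20)-14 = -34; c2=35
e=5: not %3==0, count = (-34)-5 = -39; c2=40
e=14: not %3==0, count = (-39)-14 = -53; c2=54
e=4: not %3==0, count = (-53)-4 = -57; c2=58
e=8: not %3==0, count = (-57)-8 = -65; c2=66
e=-3: %3==0, count = (-65)+(-3) = -68; c2=67
count*c2 = (-68)*67 = -4556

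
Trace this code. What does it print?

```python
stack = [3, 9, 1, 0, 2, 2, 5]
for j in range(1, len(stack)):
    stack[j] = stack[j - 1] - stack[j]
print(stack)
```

[3, -6, -7, -7, -9, -11, -16]

j=1: stack[1] = 3-9 = -6 → [3, -6, 1, 0, 2, 2, 5]
j=2: stack[2] = (-6)-1 = -7 → [3, -6, -7, 0, 2, 2, 5]
j=3: stack[3] = (-7)-0 = -7 → [3, -6, -7, -7, 2, 2, 5]
j=4: stack[4] = (-7)-2 = -9 → [3, -6, -7, -7, -9, 2, 5]
j=5: stack[5] = (-9)-2 = -11 → [3, -6, -7, -7, -9, -11, 5]
j=6: stack[6] = (-11)-5 = -16 → [3, -6, -7, -7, -9, -11, -16]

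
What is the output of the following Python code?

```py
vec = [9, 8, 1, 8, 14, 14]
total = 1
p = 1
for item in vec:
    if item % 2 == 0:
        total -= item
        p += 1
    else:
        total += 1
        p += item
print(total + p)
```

item=9: not even, total = 1+1 = 2; p=10
item=8: even, total = 2-8 = -6; p=11
item=1: not even, total = (-6)+1 = -5; p=12
item=8: even, total = (-5)-8 = -13; p=13
item=14: even, total = (-13)-14 = -27; p=14
item=14: even, total = (-27)-14 = -41; p=15
total+p = (-41)+15 = -26

-26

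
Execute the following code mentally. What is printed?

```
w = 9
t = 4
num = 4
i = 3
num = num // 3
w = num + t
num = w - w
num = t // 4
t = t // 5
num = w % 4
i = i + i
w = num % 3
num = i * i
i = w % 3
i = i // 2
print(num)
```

36

num = 4//3 = 1
w = 1+4 = 5
num = 5-5 = 0
num = 4//4 = 1
t = 4//5 = 0
num = 5%4 = 1
i = 3+3 = 6
w = 1%3 = 1
num = 6*6 = 36
i = 1%3 = 1
i = 1//2 = 0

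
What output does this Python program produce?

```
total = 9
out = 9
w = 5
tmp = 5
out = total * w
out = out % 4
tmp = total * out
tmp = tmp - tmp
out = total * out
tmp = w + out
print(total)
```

out = 9*5 = 45
out = 45%4 = 1
tmp = 9*1 = 9
tmp = 9-9 = 0
out = 9*1 = 9
tmp = 5+9 = 14

9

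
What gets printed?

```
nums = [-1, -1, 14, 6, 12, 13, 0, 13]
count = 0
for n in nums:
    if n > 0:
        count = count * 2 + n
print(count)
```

359

n=-1: not >0
n=-1: not >0
n=14: >0, count = 0*2+14 = 14
n=6: >0, count = 14*2+6 = 34
n=12: >0, count = 34*2+12 = 80
n=13: >0, count = 80*2+13 = 173
n=0: not >0
n=13: >0, count = 173*2+13 = 359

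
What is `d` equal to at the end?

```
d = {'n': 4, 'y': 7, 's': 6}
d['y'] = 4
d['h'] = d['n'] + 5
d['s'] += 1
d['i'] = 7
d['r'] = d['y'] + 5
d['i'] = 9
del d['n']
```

{'y': 4, 's': 7, 'h': 9, 'i': 9, 'r': 9}

d['y'] = 4 → {'n': 4, 'y': 4, 's': 6}
d['h'] = d['n']+5 = 9 → {'n': 4, 'y': 4, 's': 6, 'h': 9}
d['s'] = 6+1 = 7 → {'n': 4, 'y': 4, 's': 7, 'h': 9}
d['i'] = 7 → {'n': 4, 'y': 4, 's': 7, 'h': 9, 'i': 7}
d['r'] = d['y']+5 = 9 → {'n': 4, 'y': 4, 's': 7, 'h': 9, 'i': 7, 'r': 9}
d['i'] = 9 → {'n': 4, 'y': 4, 's': 7, 'h': 9, 'i': 9, 'r': 9}
del 'n' → {'y': 4, 's': 7, 'h': 9, 'i': 9, 'r': 9}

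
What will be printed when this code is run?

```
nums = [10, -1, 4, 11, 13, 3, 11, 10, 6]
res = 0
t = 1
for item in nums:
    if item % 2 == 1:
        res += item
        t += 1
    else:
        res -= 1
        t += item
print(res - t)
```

item=10: not odd, res = 0-1 = -1; t=11
item=-1: odd, res = (-1)+(-1) = -2; t=12
item=4: not odd, res = (-2)-1 = -3; t=16
item=11: odd, res = (-3)+11 = 8; t=17
item=13: odd, res = 8+13 = 21; t=18
item=3: odd, res = 21+3 = 24; t=19
item=11: odd, res = 24+11 = 35; t=20
item=10: not odd, res = 35-1 = 34; t=30
item=6: not odd, res = 34-1 = 33; t=36
res-t = 33-36 = -3

-3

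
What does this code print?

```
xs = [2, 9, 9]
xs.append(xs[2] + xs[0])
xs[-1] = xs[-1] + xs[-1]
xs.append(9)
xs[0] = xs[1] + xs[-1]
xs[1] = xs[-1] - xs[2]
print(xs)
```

append xs[2]+xs[0] = 9+2 = 11 → [2, 9, 9, 11]
xs[-1] = xs[-1]+xs[-1] = 11+11 = 22 → [2, 9, 9, 22]
append 9 → [2, 9, 9, 22, 9]
xs[0] = xs[1]+xs[-1] = 9+9 = 18 → [18, 9, 9, 22, 9]
xs[1] = xs[-1]-xs[2] = 9-9 = 0 → [18, 0, 9, 22, 9]

[18, 0, 9, 22, 9]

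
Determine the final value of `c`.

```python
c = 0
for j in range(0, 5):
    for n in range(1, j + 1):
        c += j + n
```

50

j=1,n=1: c = 0+2 = 2
j=2,n=1: c = 2+3 = 5
j=2,n=2: c = 5+4 = 9
j=3,n=1: c = 9+4 = 13
j=3,n=2: c = 13+5 = 18
j=3,n=3: c = 18+6 = 24
j=4,n=1: c = 24+5 = 29
j=4,n=2: c = 29+6 = 35
j=4,n=3: c = 35+7 = 42
j=4,n=4: c = 42+8 = 50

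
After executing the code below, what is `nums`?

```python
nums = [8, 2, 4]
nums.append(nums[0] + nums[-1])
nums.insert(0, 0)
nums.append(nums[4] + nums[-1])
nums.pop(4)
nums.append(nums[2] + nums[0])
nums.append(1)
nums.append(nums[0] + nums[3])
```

[0, 8, 2, 4, 24, 2, 1, 4]

append nums[0]+nums[-1] = 8+4 = 12 → [8, 2, 4, 12]
insert 0 at 0 → [0, 8, 2, 4, 12]
append nums[4]+nums[-1] = 12+12 = 24 → [0, 8, 2, 4, 12, 24]
pop(4) removes 12 → [0, 8, 2, 4, 24]
append nums[2]+nums[0] = 2+0 = 2 → [0, 8, 2, 4, 24, 2]
append 1 → [0, 8, 2, 4, 24, 2, 1]
append nums[0]+nums[3] = 0+4 = 4 → [0, 8, 2, 4, 24, 2, 1, 4]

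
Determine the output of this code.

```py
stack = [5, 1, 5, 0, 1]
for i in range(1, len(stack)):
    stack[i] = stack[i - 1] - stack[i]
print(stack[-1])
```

-2

i=1: stack[1] = 5-1 = 4 → [5, 4, 5, 0, 1]
i=2: stack[2] = 4-5 = -1 → [5, 4, -1, 0, 1]
i=3: stack[3] = (-1)-0 = -1 → [5, 4, -1, -1, 1]
i=4: stack[4] = (-1)-1 = -2 → [5, 4, -1, -1, -2]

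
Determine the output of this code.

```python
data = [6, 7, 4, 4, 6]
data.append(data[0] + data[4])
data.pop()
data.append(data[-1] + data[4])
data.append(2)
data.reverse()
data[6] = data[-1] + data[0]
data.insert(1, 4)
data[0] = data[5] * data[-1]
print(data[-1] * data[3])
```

append data[0]+data[4] = 6+6 = 12 → [6, 7, 4, 4, 6, 12]
pop() removes 12 → [6, 7, 4, 4, 6]
append data[-1]+data[4] = 6+6 = 12 → [6, 7, 4, 4, 6, 12]
append 2 → [6, 7, 4, 4, 6, 12, 2]
reverse → [2, 12, 6, 4, 4, 7, 6]
data[6] = data[-1]+data[0] = 6+2 = 8 → [2, 12, 6, 4, 4, 7, 8]
insert 4 at 1 → [2, 4, 12, 6, 4, 4, 7, 8]
data[0] = data[5]*data[-1] = 4*8 = 32 → [32, 4, 12, 6, 4, 4, 7, 8]
data[-1]*data[3] = 8*6 = 48

48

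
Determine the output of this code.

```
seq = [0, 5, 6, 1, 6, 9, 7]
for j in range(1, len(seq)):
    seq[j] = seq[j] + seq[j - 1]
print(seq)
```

j=1: seq[1] = 5+0 = 5 → [0, 5, 6, 1, 6, 9, 7]
j=2: seq[2] = 6+5 = 11 → [0, 5, 11, 1, 6, 9, 7]
j=3: seq[3] = 1+11 = 12 → [0, 5, 11, 12, 6, 9, 7]
j=4: seq[4] = 6+12 = 18 → [0, 5, 11, 12, 18, 9, 7]
j=5: seq[5] = 9+18 = 27 → [0, 5, 11, 12, 18, 27, 7]
j=6: seq[6] = 7+27 = 34 → [0, 5, 11, 12, 18, 27, 34]

[0, 5, 11, 12, 18, 27, 34]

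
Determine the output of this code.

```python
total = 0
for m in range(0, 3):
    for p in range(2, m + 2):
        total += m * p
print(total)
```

12

m=1,p=2: total = 0+2 = 2
m=2,p=2: total = 2+4 = 6
m=2,p=3: total = 6+6 = 12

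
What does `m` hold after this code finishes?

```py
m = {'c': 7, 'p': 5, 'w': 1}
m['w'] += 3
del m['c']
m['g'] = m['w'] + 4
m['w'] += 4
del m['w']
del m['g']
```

{'p': 5}

m['w'] = 1+3 = 4 → {'c': 7, 'p': 5, 'w': 4}
del 'c' → {'p': 5, 'w': 4}
m['g'] = m['w']+4 = 8 → {'p': 5, 'w': 4, 'g': 8}
m['w'] = 4+4 = 8 → {'p': 5, 'w': 8, 'g': 8}
del 'w' → {'p': 5, 'g': 8}
del 'g' → {'p': 5}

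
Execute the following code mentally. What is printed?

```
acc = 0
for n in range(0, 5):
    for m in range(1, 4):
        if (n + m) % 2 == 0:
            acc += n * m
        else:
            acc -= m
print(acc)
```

n=0,m=1: odd sum, acc = 0-1 = -1
n=0,m=2: even sum, acc = (-1)+0 = -1
n=0,m=3: odd sum, acc = (-1)-3 = -4
n=1,m=1: even sum, acc = (-4)+1 = -3
n=1,m=2: odd sum, acc = (-3)-2 = -5
n=1,m=3: even sum, acc = (-5)+3 = -2
n=2,m=1: odd sum, acc = (-2)-1 = -3
n=2,m=2: even sum, acc = (-3)+4 = 1
n=2,m=3: odd sum, acc = 1-3 = -2
n=3,m=1: even sum, acc = (-2)+3 = 1
n=3,m=2: odd sum, acc = 1-2 = -1
n=3,m=3: even sum, acc = (-1)+9 = 8
n=4,m=1: odd sum, acc = 8-1 = 7
n=4,m=2: even sum, acc = 7+8 = 15
n=4,m=3: odd sum, acc = 15-3 = 12

12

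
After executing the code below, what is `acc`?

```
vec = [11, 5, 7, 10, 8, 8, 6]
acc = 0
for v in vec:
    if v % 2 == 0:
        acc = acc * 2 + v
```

134

v=11: not even
v=5: not even
v=7: not even
v=10: even, acc = 0*2+10 = 10
v=8: even, acc = 10*2+8 = 28
v=8: even, acc = 28*2+8 = 64
v=6: even, acc = 64*2+6 = 134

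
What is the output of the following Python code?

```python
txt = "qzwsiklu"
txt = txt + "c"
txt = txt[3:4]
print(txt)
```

s

+ 'c' → 'qzwsikluc'
slice [3:4] → 's'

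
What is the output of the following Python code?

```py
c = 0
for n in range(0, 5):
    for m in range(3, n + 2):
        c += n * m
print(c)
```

75

n=2,m=3: c = 0+6 = 6
n=3,m=3: c = 6+9 = 15
n=3,m=4: c = 15+12 = 27
n=4,m=3: c = 27+12 = 39
n=4,m=4: c = 39+16 = 55
n=4,m=5: c = 55+20 = 75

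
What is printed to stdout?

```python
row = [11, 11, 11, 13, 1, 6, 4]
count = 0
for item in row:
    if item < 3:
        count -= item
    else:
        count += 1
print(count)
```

5

item=11: not <3, count = 0+1 = 1
item=11: not <3, count = 1+1 = 2
item=11: not <3, count = 2+1 = 3
item=13: not <3, count = 3+1 = 4
item=1: <3, count = 4-1 = 3
item=6: not <3, count = 3+1 = 4
item=4: not <3, count = 4+1 = 5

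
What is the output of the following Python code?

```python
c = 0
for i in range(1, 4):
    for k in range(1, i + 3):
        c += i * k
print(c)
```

71

i=1,k=1: c = 0+1 = 1
i=1,k=2: c = 1+2 = 3
i=1,k=3: c = 3+3 = 6
i=2,k=1: c = 6+2 = 8
i=2,k=2: c = 8+4 = 12
i=2,k=3: c = 12+6 = 18
i=2,k=4: c = 18+8 = 26
i=3,k=1: c = 26+3 = 29
i=3,k=2: c = 29+6 = 35
i=3,k=3: c = 35+9 = 44
i=3,k=4: c = 44+12 = 56
i=3,k=5: c = 56+15 = 71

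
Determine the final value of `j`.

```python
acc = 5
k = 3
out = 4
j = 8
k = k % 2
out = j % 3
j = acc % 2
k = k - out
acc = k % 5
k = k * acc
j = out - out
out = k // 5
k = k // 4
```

0

k = 3%2 = 1
out = 8%3 = 2
j = 5%2 = 1
k = 1-2 = -1
acc = (-1)%5 = 4
k = (-1)*4 = -4
j = 2-2 = 0
out = (-4)//5 = -1
k = (-4)//4 = -1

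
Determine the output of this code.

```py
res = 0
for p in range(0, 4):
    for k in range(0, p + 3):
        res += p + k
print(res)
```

66

p=0,k=0: res = 0+0 = 0
p=0,k=1: res = 0+1 = 1
p=0,k=2: res = 1+2 = 3
p=1,k=0: res = 3+1 = 4
p=1,k=1: res = 4+2 = 6
p=1,k=2: res = 6+3 = 9
p=1,k=3: res = 9+4 = 13
p=2,k=0: res = 13+2 = 15
p=2,k=1: res = 15+3 = 18
p=2,k=2: res = 18+4 = 22
p=2,k=3: res = 22+5 = 27
p=2,k=4: res = 27+6 = 33
p=3,k=0: res = 33+3 = 36
p=3,k=1: res = 36+4 = 40
p=3,k=2: res = 40+5 = 45
p=3,k=3: res = 45+6 = 51
p=3,k=4: res = 51+7 = 58
p=3,k=5: res = 58+8 = 66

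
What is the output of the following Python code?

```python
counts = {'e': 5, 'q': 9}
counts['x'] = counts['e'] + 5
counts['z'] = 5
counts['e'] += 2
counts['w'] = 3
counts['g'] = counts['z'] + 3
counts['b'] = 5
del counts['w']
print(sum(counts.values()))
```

44

counts['x'] = counts['e']+5 = 10 → {'e': 5, 'q': 9, 'x': 10}
counts['z'] = 5 → {'e': 5, 'q': 9, 'x': 10, 'z': 5}
counts['e'] = 5+2 = 7 → {'e': 7, 'q': 9, 'x': 10, 'z': 5}
counts['w'] = 3 → {'e': 7, 'q': 9, 'x': 10, 'z': 5, 'w': 3}
counts['g'] = counts['z']+3 = 8 → {'e': 7, 'q': 9, 'x': 10, 'z': 5, 'w': 3, 'g': 8}
counts['b'] = 5 → {'e': 7, 'q': 9, 'x': 10, 'z': 5, 'w': 3, 'g': 8, 'b': 5}
del 'w' → {'e': 7, 'q': 9, 'x': 10, 'z': 5, 'g': 8, 'b': 5}
sum of values = 44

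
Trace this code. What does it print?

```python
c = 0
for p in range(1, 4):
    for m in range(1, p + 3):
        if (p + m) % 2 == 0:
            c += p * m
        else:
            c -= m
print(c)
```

p=1,m=1: even sum, c = 0+1 = 1
p=1,m=2: odd sum, c = 1-2 = -1
p=1,m=3: even sum, c = (-1)+3 = 2
p=2,m=1: odd sum, c = 2-1 = 1
p=2,m=2: even sum, c = 1+4 = 5
p=2,m=3: odd sum, c = 5-3 = 2
p=2,m=4: even sum, c = 2+8 = 10
p=3,m=1: even sum, c = 10+3 = 13
p=3,m=2: odd sum, c = 13-2 = 11
p=3,m=3: even sum, c = 11+9 = 20
p=3,m=4: odd sum, c = 20-4 = 16
p=3,m=5: even sum, c = 16+15 = 31

31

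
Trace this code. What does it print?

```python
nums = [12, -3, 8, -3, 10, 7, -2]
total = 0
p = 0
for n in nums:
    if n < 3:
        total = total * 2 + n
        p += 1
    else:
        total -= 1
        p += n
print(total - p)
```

-76

n=12: not <3, total = 0-1 = -1; p=12
n=-3: <3, total = (-1)*2+(-3) = -5; p=13
n=8: not <3, total = (-5)-1 = -6; p=21
n=-3: <3, total = (-6)*2+(-3) = -15; p=22
n=10: not <3, total = (-15)-1 = -16; p=32
n=7: not <3, total = (-16)-1 = -17; p=39
n=-2: <3, total = (-17)*2+(-2) = -36; p=40
total-p = (-36)-40 = -76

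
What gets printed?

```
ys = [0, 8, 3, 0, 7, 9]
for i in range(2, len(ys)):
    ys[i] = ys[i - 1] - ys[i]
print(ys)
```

i=2: ys[2] = 8-3 = 5 → [0, 8, 5, 0, 7, 9]
i=3: ys[3] = 5-0 = 5 → [0, 8, 5, 5, 7, 9]
i=4: ys[4] = 5-7 = -2 → [0, 8, 5, 5, -2, 9]
i=5: ys[5] = (-2)-9 = -11 → [0, 8, 5, 5, -2, -11]

[0, 8, 5, 5, -2, -11]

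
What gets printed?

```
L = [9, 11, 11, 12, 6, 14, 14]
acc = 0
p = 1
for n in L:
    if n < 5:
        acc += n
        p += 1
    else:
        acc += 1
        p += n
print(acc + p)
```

85

n=9: not <5, acc = 0+1 = 1; p=10
n=11: not <5, acc = 1+1 = 2; p=21
n=11: not <5, acc = 2+1 = 3; p=32
n=12: not <5, acc = 3+1 = 4; p=44
n=6: not <5, acc = 4+1 = 5; p=50
n=14: not <5, acc = 5+1 = 6; p=64
n=14: not <5, acc = 6+1 = 7; p=78
acc+p = 7+78 = 85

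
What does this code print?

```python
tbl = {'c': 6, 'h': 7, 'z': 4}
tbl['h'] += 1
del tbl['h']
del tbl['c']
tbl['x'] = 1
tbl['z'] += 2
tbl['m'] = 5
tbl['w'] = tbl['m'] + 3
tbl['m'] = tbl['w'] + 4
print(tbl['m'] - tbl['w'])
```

4

tbl['h'] = 7+1 = 8 → {'c': 6, 'h': 8, 'z': 4}
del 'h' → {'c': 6, 'z': 4}
del 'c' → {'z': 4}
tbl['x'] = 1 → {'z': 4, 'x': 1}
tbl['z'] = 4+2 = 6 → {'z': 6, 'x': 1}
tbl['m'] = 5 → {'z': 6, 'x': 1, 'm': 5}
tbl['w'] = tbl['m']+3 = 8 → {'z': 6, 'x': 1, 'm': 5, 'w': 8}
tbl['m'] = tbl['w']+4 = 12 → {'z': 6, 'x': 1, 'm': 12, 'w': 8}
tbl['m']-tbl['w'] = 12-8 = 4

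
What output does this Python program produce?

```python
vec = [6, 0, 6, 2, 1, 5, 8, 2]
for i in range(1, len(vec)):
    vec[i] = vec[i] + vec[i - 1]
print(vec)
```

i=1: vec[1] = 0+6 = 6 → [6, 6, 6, 2, 1, 5, 8, 2]
i=2: vec[2] = 6+6 = 12 → [6, 6, 12, 2, 1, 5, 8, 2]
i=3: vec[3] = 2+12 = 14 → [6, 6, 12, 14, 1, 5, 8, 2]
i=4: vec[4] = 1+14 = 15 → [6, 6, 12, 14, 15, 5, 8, 2]
i=5: vec[5] = 5+15 = 20 → [6, 6, 12, 14, 15, 20, 8, 2]
i=6: vec[6] = 8+20 = 28 → [6, 6, 12, 14, 15, 20, 28, 2]
i=7: vec[7] = 2+28 = 30 → [6, 6, 12, 14, 15, 20, 28, 30]

[6, 6, 12, 14, 15, 20, 28, 30]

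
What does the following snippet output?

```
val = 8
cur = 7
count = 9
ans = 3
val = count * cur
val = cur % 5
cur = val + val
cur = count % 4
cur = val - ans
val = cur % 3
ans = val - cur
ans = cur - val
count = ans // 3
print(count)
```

val = 9*7 = 63
val = 7%5 = 2
cur = 2+2 = 4
cur = 9%4 = 1
cur = 2-3 = -1
val = (-1)%3 = 2
ans = 2-(-1) = 3
ans = (-1)-2 = -3
count = (-3)//3 = -1

-1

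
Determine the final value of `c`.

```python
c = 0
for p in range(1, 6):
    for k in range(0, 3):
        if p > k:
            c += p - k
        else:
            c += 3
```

p=1,k=0: 1>0, c = 0+1 = 1
p=1,k=1: not 1>1, c = 1+3 = 4
p=1,k=2: not 1>2, c = 4+3 = 7
p=2,k=0: 2>0, c = 7+2 = 9
p=2,k=1: 2>1, c = 9+1 = 10
p=2,k=2: not 2>2, c = 10+3 = 13
p=3,k=0: 3>0, c = 13+3 = 16
p=3,k=1: 3>1, c = 16+2 = 18
p=3,k=2: 3>2, c = 18+1 = 19
p=4,k=0: 4>0, c = 19+4 = 23
p=4,k=1: 4>1, c = 23+3 = 26
p=4,k=2: 4>2, c = 26+2 = 28
p=5,k=0: 5>0, c = 28+5 = 33
p=5,k=1: 5>1, c = 33+4 = 37
p=5,k=2: 5>2, c = 37+3 = 40

40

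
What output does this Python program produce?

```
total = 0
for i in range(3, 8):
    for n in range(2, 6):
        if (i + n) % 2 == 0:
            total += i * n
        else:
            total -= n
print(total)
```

146

i=3,n=2: odd sum, total = 0-2 = -2
i=3,n=3: even sum, total = (-2)+9 = 7
i=3,n=4: odd sum, total = 7-4 = 3
i=3,n=5: even sum, total = 3+15 = 18
i=4,n=2: even sum, total = 18+8 = 26
i=4,n=3: odd sum, total = 26-3 = 23
i=4,n=4: even sum, total = 23+16 = 39
i=4,n=5: odd sum, total = 39-5 = 34
i=5,n=2: odd sum, total = 34-2 = 32
i=5,n=3: even sum, total = 32+15 = 47
i=5,n=4: odd sum, total = 47-4 = 43
i=5,n=5: even sum, total = 43+25 = 68
i=6,n=2: even sum, total = 68+12 = 80
i=6,n=3: odd sum, total = 80-3 = 77
i=6,n=4: even sum, total = 77+24 = 101
i=6,n=5: odd sum, total = 101-5 = 96
i=7,n=2: odd sum, total = 96-2 = 94
i=7,n=3: even sum, total = 94+21 = 115
i=7,n=4: odd sum, total = 115-4 = 111
i=7,n=5: even sum, total = 111+35 = 146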